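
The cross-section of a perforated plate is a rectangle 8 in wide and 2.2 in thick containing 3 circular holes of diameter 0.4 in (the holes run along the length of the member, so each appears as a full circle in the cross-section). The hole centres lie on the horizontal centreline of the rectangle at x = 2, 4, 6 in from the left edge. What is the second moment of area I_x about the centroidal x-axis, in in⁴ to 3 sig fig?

I_x ≈ 7.09 in⁴

Treat the section as a set of non-overlapping primitives; coordinates are from the bounding-box lower-left.
Plate: 8 × 2.2, A = 17.6 in², y = 1.1 in, Ī = 7.0987 in⁴.
Hole 1 (subtracted): ⌀0.4, A = 0.12566 in², y = 1.1 in, Ī = 0.0012566 in⁴.
Hole 2 (subtracted): ⌀0.4, A = 0.12566 in², y = 1.1 in, Ī = 0.0012566 in⁴.
Hole 3 (subtracted): ⌀0.4, A = 0.12566 in², y = 1.1 in, Ī = 0.0012566 in⁴.
By symmetry the centroid is at mid-height, ȳ = 1.1 in.
All pieces are centred on the centroidal x-axis, so I = ΣĪ (holes subtracted) = 7.0949 in⁴.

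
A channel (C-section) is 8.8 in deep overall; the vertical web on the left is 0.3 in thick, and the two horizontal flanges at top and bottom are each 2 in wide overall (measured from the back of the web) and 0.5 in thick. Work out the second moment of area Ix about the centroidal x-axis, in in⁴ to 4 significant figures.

Decompose the section into non-overlapping parts with the origin at the bottom-left of its bounding rectangle.
Web: 0.3 × 8.8, A = 2.64 in², y = 4.4 in, Ī = 17.0368 in⁴.
Top flange (beyond web): 1.7 × 0.5, A = 0.85 in², y = 8.55 in, Ī = 0.0177083 in⁴.
Bottom flange (beyond web): 1.7 × 0.5, A = 0.85 in², y = 0.25 in, Ī = 0.0177083 in⁴.
By symmetry the centroid is at mid-height, ȳ = 4.4 in.
Transfer each piece to the centroidal x-axis using Ī + A·d² with d = y − 4.4:
  web: d = 0 in → contributes +17.0368 in⁴
  top flange (beyond web): d = 4.15 in → contributes +14.6568 in⁴
  bottom flange (beyond web): d = -4.15 in → contributes +14.6568 in⁴
Total I = 46.3505 in⁴.

Ix ≈ 46.35 in⁴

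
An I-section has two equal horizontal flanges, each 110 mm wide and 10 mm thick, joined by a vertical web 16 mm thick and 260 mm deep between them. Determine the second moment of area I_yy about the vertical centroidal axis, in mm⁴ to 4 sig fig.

I_yy ≈ 2.307 × 10⁶ mm⁴

Split into non-overlapping primitives; take the origin at the lower-left of the bounding box.
Bottom flange: 110 × 10, A = 1 100 mm², x = 55 mm, Ī = 1 109 167 mm⁴.
Web: 16 × 260, A = 4 160 mm², x = 55 mm, Ī = 88746.7 mm⁴.
Top flange: 110 × 10, A = 1 100 mm², x = 55 mm, Ī = 1 109 167 mm⁴.
By symmetry the centroid is at mid-width, x̄ = 55 mm.
All pieces are centred on the vertical centroidal axis, so I = ΣĪ = 2 307 080 mm⁴.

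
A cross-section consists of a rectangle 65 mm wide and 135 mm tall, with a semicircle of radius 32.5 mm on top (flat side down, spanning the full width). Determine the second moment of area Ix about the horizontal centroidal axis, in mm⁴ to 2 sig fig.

Ix ≈ 2.3 × 10⁷ mm⁴

Decompose the section into non-overlapping parts with the origin at the bottom-left of its bounding rectangle.
Rectangular body: 65 × 135, A = 8 775 mm², y = 67.5 mm, Ī = 13 327 031 mm⁴.
Semicircular cap: semicircle r = 32.5, A = 1 659 mm², y = 148.8 mm, Ī = 122 452 mm⁴.
Centroid: ȳ = ΣA·y / ΣA = 80.43 mm.
Transfer each piece to the horizontal centroidal axis using Ī + A·d² with d = y − 80.43:
  rectangular body: d = -12.93 mm → contributes +14 793 311 mm⁴
  semicircular cap: d = 68.37 mm → contributes +7 877 371 mm⁴
Total I = 22 670 682 mm⁴.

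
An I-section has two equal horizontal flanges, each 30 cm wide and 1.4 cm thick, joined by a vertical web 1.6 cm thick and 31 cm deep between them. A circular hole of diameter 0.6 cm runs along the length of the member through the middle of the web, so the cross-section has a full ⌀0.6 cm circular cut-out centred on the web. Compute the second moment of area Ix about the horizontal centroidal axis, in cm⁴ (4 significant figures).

Ix ≈ 2.603 × 10⁴ cm⁴

Treat the section as a set of non-overlapping primitives; coordinates are from the bounding-box lower-left.
Bottom flange: 30 × 1.4, A = 42 cm², y = 0.7 cm, Ī = 6.86 cm⁴.
Web: 1.6 × 31, A = 49.6 cm², y = 16.9 cm, Ī = 3972.13 cm⁴.
Top flange: 30 × 1.4, A = 42 cm², y = 33.1 cm, Ī = 6.86 cm⁴.
Hole (subtracted): ⌀0.6, A = 0.282743 cm², y = 16.9 cm, Ī = 0.00636173 cm⁴.
By symmetry the centroid is at mid-height, ȳ = 16.9 cm.
Transfer each piece to the horizontal centroidal axis using Ī + A·d² with d = y − 16.9:
  bottom flange: d = -16.2 cm → contributes +11029.3 cm⁴
  web: d = 0 cm → contributes +3972.13 cm⁴
  top flange: d = 16.2 cm → contributes +11029.3 cm⁴
  hole: d = 0 cm → contributes −0.00636173 cm⁴
Total I = 26030.8 cm⁴.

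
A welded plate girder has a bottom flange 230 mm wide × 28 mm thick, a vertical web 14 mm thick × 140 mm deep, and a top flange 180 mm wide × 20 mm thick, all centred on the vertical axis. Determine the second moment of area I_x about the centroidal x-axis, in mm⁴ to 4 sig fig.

Decompose the section into non-overlapping parts with the origin at the bottom-left of its bounding rectangle.
Bottom plate: 230 × 28, A = 6 440 mm², y = 14 mm, Ī = 420 747 mm⁴.
Web plate: 14 × 140, A = 1 960 mm², y = 98 mm, Ī = 3 201 333 mm⁴.
Top plate: 180 × 20, A = 3 600 mm², y = 178 mm, Ī = 120 000 mm⁴.
Centroid: ȳ = ΣA·y / ΣA = 76.92 mm.
Transfer each piece to the centroidal x-axis using Ī + A·d² with d = y − 76.92:
  bottom plate: d = -62.92 mm → contributes +25 916 233 mm⁴
  web plate: d = 21.08 mm → contributes +4 072 291 mm⁴
  top plate: d = 101.08 mm → contributes +36 901 799 mm⁴
Total I = 66 890 323 mm⁴.

I_x ≈ 6.689 × 10⁷ mm⁴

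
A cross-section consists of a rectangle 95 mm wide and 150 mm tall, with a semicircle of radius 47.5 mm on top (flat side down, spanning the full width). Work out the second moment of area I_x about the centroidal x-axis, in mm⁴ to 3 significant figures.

I_x ≈ 5.30 × 10⁷ mm⁴

Split into non-overlapping primitives; take the origin at the lower-left of the bounding box.
Rectangular body: 95 × 150, A = 14 250 mm², y = 75 mm, Ī = 26 718 750 mm⁴.
Semicircular cap: semicircle r = 47.5, A = 3544.1 mm², y = 170.16 mm, Ī = 558 736 mm⁴.
Centroid: ȳ = ΣA·y / ΣA = 93.953 mm.
Transfer each piece to the centroidal x-axis using Ī + A·d² with d = y − 93.953:
  rectangular body: d = -18.953 mm → contributes +31 837 713 mm⁴
  semicircular cap: d = 76.206 mm → contributes +21 140 840 mm⁴
Total I = 52 978 553 mm⁴.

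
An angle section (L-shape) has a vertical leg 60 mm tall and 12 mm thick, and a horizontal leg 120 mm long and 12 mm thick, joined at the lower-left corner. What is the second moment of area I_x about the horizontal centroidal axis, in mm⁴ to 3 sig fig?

I_x ≈ 4.98 × 10⁵ mm⁴

Decompose the section into non-overlapping parts with the origin at the bottom-left of its bounding rectangle.
Vertical leg: 12 × 60, A = 720 mm², y = 30 mm, Ī = 216 000 mm⁴.
Horizontal leg (remainder): 108 × 12, A = 1 296 mm², y = 6 mm, Ī = 15 552 mm⁴.
Centroid: ȳ = ΣA·y / ΣA = 14.571 mm.
Transfer each piece to the horizontal centroidal axis using Ī + A·d² with d = y − 14.571:
  vertical leg: d = 15.429 mm → contributes +387 389 mm⁴
  horizontal leg (remainder): d = -8.5714 mm → contributes +110 768 mm⁴
Total I = 498 158 mm⁴.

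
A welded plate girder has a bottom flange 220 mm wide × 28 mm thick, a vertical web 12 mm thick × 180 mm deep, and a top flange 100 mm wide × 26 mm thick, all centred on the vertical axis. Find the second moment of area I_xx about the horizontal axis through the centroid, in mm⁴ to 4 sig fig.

I_xx ≈ 8.786 × 10⁷ mm⁴

Break the section into simple shapes (no overlaps), measuring from the bottom-left corner of the bounding box.
Bottom plate: 220 × 28, A = 6 160 mm², y = 14 mm, Ī = 402 453 mm⁴.
Web plate: 12 × 180, A = 2 160 mm², y = 118 mm, Ī = 5 832 000 mm⁴.
Top plate: 100 × 26, A = 2 600 mm², y = 221 mm, Ī = 146 467 mm⁴.
Centroid: ȳ = ΣA·y / ΣA = 83.8571 mm.
Transfer each piece to the horizontal axis through the centroid using Ī + A·d² with d = y − 83.8571:
  bottom plate: d = -69.8571 mm → contributes +30 463 379 mm⁴
  web plate: d = 34.1429 mm → contributes +8 349 987 mm⁴
  top plate: d = 137.143 mm → contributes +49 047 691 mm⁴
Total I = 87 861 057 mm⁴.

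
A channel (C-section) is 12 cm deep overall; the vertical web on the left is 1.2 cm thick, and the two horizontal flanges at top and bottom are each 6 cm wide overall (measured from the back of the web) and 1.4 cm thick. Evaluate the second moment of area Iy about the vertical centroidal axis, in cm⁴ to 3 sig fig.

Iy ≈ 90.1 cm⁴

Split into non-overlapping primitives; take the origin at the lower-left of the bounding box.
Web: 1.2 × 12, A = 14.4 cm², x = 0.6 cm, Ī = 1.728 cm⁴.
Top flange (beyond web): 4.8 × 1.4, A = 6.72 cm², x = 3.6 cm, Ī = 12.902 cm⁴.
Bottom flange (beyond web): 4.8 × 1.4, A = 6.72 cm², x = 3.6 cm, Ī = 12.902 cm⁴.
Centroid: x̄ = ΣA·x / ΣA = 2.0483 cm.
Transfer each piece to the vertical centroidal axis using Ī + A·d² with d = x − 2.0483:
  web: d = -1.4483 cm → contributes +31.932 cm⁴
  top flange (beyond web): d = 1.5517 cm → contributes +29.083 cm⁴
  bottom flange (beyond web): d = 1.5517 cm → contributes +29.083 cm⁴
Total I = 90.098 cm⁴.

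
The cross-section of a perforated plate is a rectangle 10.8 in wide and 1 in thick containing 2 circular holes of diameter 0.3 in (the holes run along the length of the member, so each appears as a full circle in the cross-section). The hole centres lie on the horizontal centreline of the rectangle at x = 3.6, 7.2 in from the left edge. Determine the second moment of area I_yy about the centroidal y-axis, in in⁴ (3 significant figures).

Split into non-overlapping primitives; take the origin at the lower-left of the bounding box.
Plate: 10.8 × 1, A = 10.8 in², x = 5.4 in, Ī = 104.98 in⁴.
Hole 1 (subtracted): ⌀0.3, A = 0.070686 in², x = 3.6 in, Ī = 0.00039761 in⁴.
Hole 2 (subtracted): ⌀0.3, A = 0.070686 in², x = 7.2 in, Ī = 0.00039761 in⁴.
By symmetry the centroid is at mid-width, x̄ = 5.4 in.
Transfer each piece to the centroidal y-axis using Ī + A·d² with d = x − 5.4:
  plate: d = 0 in → contributes +104.98 in⁴
  hole 1: d = -1.8 in → contributes −0.22942 in⁴
  hole 2: d = 1.8 in → contributes −0.22942 in⁴
Total I = 104.52 in⁴.

I_yy ≈ 105 in⁴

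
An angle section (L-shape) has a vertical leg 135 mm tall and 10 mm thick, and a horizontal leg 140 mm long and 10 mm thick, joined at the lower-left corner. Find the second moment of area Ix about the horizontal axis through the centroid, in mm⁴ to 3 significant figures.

Decompose the section into non-overlapping parts with the origin at the bottom-left of its bounding rectangle.
Vertical leg: 10 × 135, A = 1 350 mm², y = 67.5 mm, Ī = 2 050 313 mm⁴.
Horizontal leg (remainder): 130 × 10, A = 1 300 mm², y = 5 mm, Ī = 10 833 mm⁴.
Centroid: ȳ = ΣA·y / ΣA = 36.84 mm.
Transfer each piece to the horizontal axis through the centroid using Ī + A·d² with d = y − 36.84:
  vertical leg: d = 30.66 mm → contributes +3 319 392 mm⁴
  horizontal leg (remainder): d = -31.84 mm → contributes +1 328 723 mm⁴
Total I = 4 648 115 mm⁴.

Ix ≈ 4.65 × 10⁶ mm⁴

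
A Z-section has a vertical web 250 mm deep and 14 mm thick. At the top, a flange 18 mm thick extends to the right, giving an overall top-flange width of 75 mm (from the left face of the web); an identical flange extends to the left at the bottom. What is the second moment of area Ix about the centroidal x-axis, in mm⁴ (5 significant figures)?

Treat the section as a set of non-overlapping primitives; coordinates are from the bounding-box lower-left.
Web: 14 × 250, A = 3 500 mm², y = 125 mm, Ī = 18 229 167 mm⁴.
Top flange (beyond web): 61 × 18, A = 1 098 mm², y = 241 mm, Ī = 29 646 mm⁴.
Bottom flange (beyond web): 61 × 18, A = 1 098 mm², y = 9 mm, Ī = 29 646 mm⁴.
Centroid: ȳ = ΣA·y / ΣA = 125 mm.
Transfer each piece to the centroidal x-axis using Ī + A·d² with d = y − 125:
  web: d = 0 mm → contributes +18 229 167 mm⁴
  top flange (beyond web): d = 116 mm → contributes +14 804 334 mm⁴
  bottom flange (beyond web): d = -116 mm → contributes +14 804 334 mm⁴
Total I = 47 837 835 mm⁴.

Ix ≈ 4.7838 × 10⁷ mm⁴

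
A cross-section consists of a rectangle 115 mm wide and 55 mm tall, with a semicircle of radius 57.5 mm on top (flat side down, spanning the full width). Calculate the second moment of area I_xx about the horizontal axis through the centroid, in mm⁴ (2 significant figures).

Decompose the section into non-overlapping parts with the origin at the bottom-left of its bounding rectangle.
Rectangular body: 115 × 55, A = 6 325 mm², y = 27.5 mm, Ī = 1 594 427 mm⁴.
Semicircular cap: semicircle r = 57.5, A = 5 193 mm², y = 79.4 mm, Ī = 1 199 785 mm⁴.
Centroid: ȳ = ΣA·y / ΣA = 50.9 mm.
Transfer each piece to the horizontal axis through the centroid using Ī + A·d² with d = y − 50.9:
  rectangular body: d = -23.4 mm → contributes +5 058 456 mm⁴
  semicircular cap: d = 28.5 mm → contributes +5 418 561 mm⁴
Total I = 10 477 018 mm⁴.

I_xx ≈ 1.0 × 10⁷ mm⁴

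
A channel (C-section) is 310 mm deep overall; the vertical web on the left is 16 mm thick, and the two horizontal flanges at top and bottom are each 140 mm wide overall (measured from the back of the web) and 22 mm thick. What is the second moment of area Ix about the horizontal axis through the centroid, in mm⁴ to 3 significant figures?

Ix ≈ 1.53 × 10⁸ mm⁴

Decompose the section into non-overlapping parts with the origin at the bottom-left of its bounding rectangle.
Web: 16 × 310, A = 4 960 mm², y = 155 mm, Ī = 39 721 333 mm⁴.
Top flange (beyond web): 124 × 22, A = 2 728 mm², y = 299 mm, Ī = 110 029 mm⁴.
Bottom flange (beyond web): 124 × 22, A = 2 728 mm², y = 11 mm, Ī = 110 029 mm⁴.
By symmetry the centroid is at mid-height, ȳ = 155 mm.
Transfer each piece to the horizontal axis through the centroid using Ī + A·d² with d = y − 155:
  web: d = 0 mm → contributes +39 721 333 mm⁴
  top flange (beyond web): d = 144 mm → contributes +56 677 837 mm⁴
  bottom flange (beyond web): d = -144 mm → contributes +56 677 837 mm⁴
Total I = 153 077 008 mm⁴.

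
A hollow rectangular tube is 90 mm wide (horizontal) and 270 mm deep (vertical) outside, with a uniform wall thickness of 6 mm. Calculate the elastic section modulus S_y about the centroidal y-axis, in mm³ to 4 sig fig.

Split into non-overlapping primitives; take the origin at the lower-left of the bounding box.
Outer rectangle: 90 × 270, A = 24 300 mm², x = 45 mm, Ī = 16 402 500 mm⁴.
Inner void (subtracted): 78 × 258, A = 20 124 mm², x = 45 mm, Ī = 10 202 868 mm⁴.
By symmetry the centroid is at mid-width, x̄ = 45 mm.
All pieces are centred on the centroidal y-axis, so I = ΣĪ (holes subtracted) = 6 199 632 mm⁴.
Extreme fibre distance c = 45 mm; S = I/c = 137 770 mm³.

S_y ≈ 1.378 × 10⁵ mm³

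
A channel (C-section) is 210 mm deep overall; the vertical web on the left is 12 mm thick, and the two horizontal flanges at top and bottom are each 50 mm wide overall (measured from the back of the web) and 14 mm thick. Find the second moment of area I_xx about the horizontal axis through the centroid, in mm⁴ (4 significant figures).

Break the section into simple shapes (no overlaps), measuring from the bottom-left corner of the bounding box.
Web: 12 × 210, A = 2 520 mm², y = 105 mm, Ī = 9 261 000 mm⁴.
Top flange (beyond web): 38 × 14, A = 532 mm², y = 203 mm, Ī = 8689.33 mm⁴.
Bottom flange (beyond web): 38 × 14, A = 532 mm², y = 7 mm, Ī = 8689.33 mm⁴.
By symmetry the centroid is at mid-height, ȳ = 105 mm.
Transfer each piece to the horizontal axis through the centroid using Ī + A·d² with d = y − 105:
  web: d = 0 mm → contributes +9 261 000 mm⁴
  top flange (beyond web): d = 98 mm → contributes +5 118 017 mm⁴
  bottom flange (beyond web): d = -98 mm → contributes +5 118 017 mm⁴
Total I = 19 497 035 mm⁴.

I_xx ≈ 1.950 × 10⁷ mm⁴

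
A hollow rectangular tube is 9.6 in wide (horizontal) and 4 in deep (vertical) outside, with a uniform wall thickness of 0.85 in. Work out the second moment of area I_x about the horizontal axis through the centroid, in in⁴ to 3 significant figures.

Break the section into simple shapes (no overlaps), measuring from the bottom-left corner of the bounding box.
Outer rectangle: 9.6 × 4, A = 38.4 in², y = 2 in, Ī = 51.2 in⁴.
Inner void (subtracted): 7.9 × 2.3, A = 18.17 in², y = 2 in, Ī = 8.0099 in⁴.
By symmetry the centroid is at mid-height, ȳ = 2 in.
All pieces are centred on the horizontal axis through the centroid, so I = ΣĪ (holes subtracted) = 43.19 in⁴.

I_x ≈ 43.2 in⁴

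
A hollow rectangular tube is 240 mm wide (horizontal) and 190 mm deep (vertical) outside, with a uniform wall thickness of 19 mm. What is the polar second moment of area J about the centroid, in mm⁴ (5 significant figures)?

Split into non-overlapping primitives; take the origin at the lower-left of the bounding box.
Outer rectangle: 240 × 190, A = 45 600 mm², y = 95 mm, Ī = 137 180 000 mm⁴.
Inner void (subtracted): 202 × 152, A = 30 704 mm², y = 95 mm, Ī = 59 115 435 mm⁴.
By symmetry the centroid is at mid-height, ȳ = 95 mm.
All pieces are centred on the centroidal x-axis, so I = ΣĪ (holes subtracted) = 78 064 565 mm⁴.
Repeating about the centroidal y-axis gives I_y = 114 476 165 mm⁴.
Polar second moment: J = I_x + I_y = 192 540 731 mm⁴.

J ≈ 1.9254 × 10⁸ mm⁴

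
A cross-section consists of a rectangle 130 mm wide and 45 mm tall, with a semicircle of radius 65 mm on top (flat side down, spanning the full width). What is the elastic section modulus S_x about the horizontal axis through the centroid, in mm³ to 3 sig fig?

S_x ≈ 1.77 × 10⁵ mm³

Treat the section as a set of non-overlapping primitives; coordinates are from the bounding-box lower-left.
Rectangular body: 130 × 45, A = 5 850 mm², y = 22.5 mm, Ī = 987 188 mm⁴.
Semicircular cap: semicircle r = 65, A = 6636.6 mm², y = 72.587 mm, Ī = 1 959 230 mm⁴.
Centroid: ȳ = ΣA·y / ΣA = 49.121 mm.
Transfer each piece to the horizontal axis through the centroid using Ī + A·d² with d = y − 49.121:
  rectangular body: d = -26.621 mm → contributes +5 132 977 mm⁴
  semicircular cap: d = 23.466 mm → contributes +5 613 634 mm⁴
Total I = 10 746 610 mm⁴.
Extreme fibre distance c = 60.879 mm; S = I/c = 176 524 mm³.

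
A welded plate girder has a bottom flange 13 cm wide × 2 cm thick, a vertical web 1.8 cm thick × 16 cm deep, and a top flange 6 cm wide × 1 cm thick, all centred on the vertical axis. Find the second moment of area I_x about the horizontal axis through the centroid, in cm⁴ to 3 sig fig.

I_x ≈ 2610 cm⁴

Treat the section as a set of non-overlapping primitives; coordinates are from the bounding-box lower-left.
Bottom plate: 13 × 2, A = 26 cm², y = 1 cm, Ī = 8.6667 cm⁴.
Web plate: 1.8 × 16, A = 28.8 cm², y = 10 cm, Ī = 614.4 cm⁴.
Top plate: 6 × 1, A = 6 cm², y = 18.5 cm, Ī = 0.5 cm⁴.
Centroid: ȳ = ΣA·y / ΣA = 6.9901 cm.
Transfer each piece to the horizontal axis through the centroid using Ī + A·d² with d = y − 6.9901:
  bottom plate: d = -5.9901 cm → contributes +941.59 cm⁴
  web plate: d = 3.0099 cm → contributes +875.31 cm⁴
  top plate: d = 11.51 cm → contributes +795.36 cm⁴
Total I = 2612.3 cm⁴.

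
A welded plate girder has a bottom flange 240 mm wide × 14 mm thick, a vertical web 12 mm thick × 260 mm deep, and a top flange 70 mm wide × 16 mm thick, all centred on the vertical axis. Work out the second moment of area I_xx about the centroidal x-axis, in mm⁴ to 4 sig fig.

Break the section into simple shapes (no overlaps), measuring from the bottom-left corner of the bounding box.
Bottom plate: 240 × 14, A = 3 360 mm², y = 7 mm, Ī = 54 880 mm⁴.
Web plate: 12 × 260, A = 3 120 mm², y = 144 mm, Ī = 17 576 000 mm⁴.
Top plate: 70 × 16, A = 1 120 mm², y = 282 mm, Ī = 23893.3 mm⁴.
Centroid: ȳ = ΣA·y / ΣA = 103.768 mm.
Transfer each piece to the centroidal x-axis using Ī + A·d² with d = y − 103.768:
  bottom plate: d = -96.7684 mm → contributes +31 518 348 mm⁴
  web plate: d = 40.2316 mm → contributes +22 625 969 mm⁴
  top plate: d = 178.232 mm → contributes +35 602 369 mm⁴
Total I = 89 746 686 mm⁴.

I_xx ≈ 8.975 × 10⁷ mm⁴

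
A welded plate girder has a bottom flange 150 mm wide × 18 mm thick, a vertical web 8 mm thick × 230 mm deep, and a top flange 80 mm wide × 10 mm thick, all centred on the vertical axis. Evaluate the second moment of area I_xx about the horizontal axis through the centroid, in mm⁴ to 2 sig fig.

Decompose the section into non-overlapping parts with the origin at the bottom-left of its bounding rectangle.
Bottom plate: 150 × 18, A = 2 700 mm², y = 9 mm, Ī = 72 900 mm⁴.
Web plate: 8 × 230, A = 1 840 mm², y = 133 mm, Ī = 8 111 333 mm⁴.
Top plate: 80 × 10, A = 800 mm², y = 253 mm, Ī = 6 667 mm⁴.
Centroid: ȳ = ΣA·y / ΣA = 88.28 mm.
Transfer each piece to the horizontal axis through the centroid using Ī + A·d² with d = y − 88.28:
  bottom plate: d = -79.28 mm → contributes +17 043 645 mm⁴
  web plate: d = 44.72 mm → contributes +11 790 962 mm⁴
  top plate: d = 164.7 mm → contributes +21 712 572 mm⁴
Total I = 50 547 179 mm⁴.

I_xx ≈ 5.1 × 10⁷ mm⁴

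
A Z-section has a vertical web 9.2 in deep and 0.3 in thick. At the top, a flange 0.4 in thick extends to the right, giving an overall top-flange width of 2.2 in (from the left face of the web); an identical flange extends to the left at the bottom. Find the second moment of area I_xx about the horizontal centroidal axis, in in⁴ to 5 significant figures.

Treat the section as a set of non-overlapping primitives; coordinates are from the bounding-box lower-left.
Web: 0.3 × 9.2, A = 2.76 in², y = 4.6 in, Ī = 19.4672 in⁴.
Top flange (beyond web): 1.9 × 0.4, A = 0.76 in², y = 9 in, Ī = 0.01013333 in⁴.
Bottom flange (beyond web): 1.9 × 0.4, A = 0.76 in², y = 0.2 in, Ī = 0.01013333 in⁴.
Centroid: ȳ = ΣA·y / ΣA = 4.6 in.
Transfer each piece to the horizontal centroidal axis using Ī + A·d² with d = y − 4.6:
  web: d = 0 in → contributes +19.4672 in⁴
  top flange (beyond web): d = 4.4 in → contributes +14.72373 in⁴
  bottom flange (beyond web): d = -4.4 in → contributes +14.72373 in⁴
Total I = 48.91467 in⁴.

I_xx ≈ 48.915 in⁴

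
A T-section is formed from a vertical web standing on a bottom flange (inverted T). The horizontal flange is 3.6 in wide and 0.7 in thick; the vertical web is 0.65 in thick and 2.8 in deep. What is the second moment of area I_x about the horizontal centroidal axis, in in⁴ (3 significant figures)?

Break the section into simple shapes (no overlaps), measuring from the bottom-left corner of the bounding box.
Flange: 3.6 × 0.7, A = 2.52 in², y = 0.35 in, Ī = 0.1029 in⁴.
Web: 0.65 × 2.8, A = 1.82 in², y = 2.1 in, Ī = 1.1891 in⁴.
Centroid: ȳ = ΣA·y / ΣA = 1.0839 in.
Transfer each piece to the horizontal centroidal axis using Ī + A·d² with d = y − 1.0839:
  flange: d = -0.73387 in → contributes +1.4601 in⁴
  web: d = 1.0161 in → contributes +3.0682 in⁴
Total I = 4.5283 in⁴.

I_x ≈ 4.53 in⁴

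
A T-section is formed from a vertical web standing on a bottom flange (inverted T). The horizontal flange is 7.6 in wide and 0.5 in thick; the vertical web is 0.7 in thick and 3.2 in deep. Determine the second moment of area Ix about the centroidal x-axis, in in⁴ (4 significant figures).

Ix ≈ 6.814 in⁴

Split into non-overlapping primitives; take the origin at the lower-left of the bounding box.
Flange: 7.6 × 0.5, A = 3.8 in², y = 0.25 in, Ī = 0.0791667 in⁴.
Web: 0.7 × 3.2, A = 2.24 in², y = 2.1 in, Ī = 1.91147 in⁴.
Centroid: ȳ = ΣA·y / ΣA = 0.936093 in.
Transfer each piece to the centroidal x-axis using Ī + A·d² with d = y − 0.936093:
  flange: d = -0.686093 in → contributes +1.86791 in⁴
  web: d = 1.16391 in → contributes +4.94595 in⁴
Total I = 6.81387 in⁴.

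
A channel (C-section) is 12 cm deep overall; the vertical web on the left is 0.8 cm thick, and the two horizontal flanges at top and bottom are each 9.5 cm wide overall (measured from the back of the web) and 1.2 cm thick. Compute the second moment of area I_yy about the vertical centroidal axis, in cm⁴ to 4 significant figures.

I_yy ≈ 280.6 cm⁴

Decompose the section into non-overlapping parts with the origin at the bottom-left of its bounding rectangle.
Web: 0.8 × 12, A = 9.6 cm², x = 0.4 cm, Ī = 0.512 cm⁴.
Top flange (beyond web): 8.7 × 1.2, A = 10.44 cm², x = 5.15 cm, Ī = 65.8503 cm⁴.
Bottom flange (beyond web): 8.7 × 1.2, A = 10.44 cm², x = 5.15 cm, Ī = 65.8503 cm⁴.
Centroid: x̄ = ΣA·x / ΣA = 3.65394 cm.
Transfer each piece to the vertical centroidal axis using Ī + A·d² with d = x − 3.65394:
  web: d = -3.25394 cm → contributes +102.158 cm⁴
  top flange (beyond web): d = 1.49606 cm → contributes +89.2172 cm⁴
  bottom flange (beyond web): d = 1.49606 cm → contributes +89.2172 cm⁴
Total I = 280.592 cm⁴.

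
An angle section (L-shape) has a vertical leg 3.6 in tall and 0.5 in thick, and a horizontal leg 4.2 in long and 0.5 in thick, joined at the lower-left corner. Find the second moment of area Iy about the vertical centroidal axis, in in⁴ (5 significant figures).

Iy ≈ 6.1714 in⁴

Treat the section as a set of non-overlapping primitives; coordinates are from the bounding-box lower-left.
Vertical leg: 0.5 × 3.6, A = 1.8 in², x = 0.25 in, Ī = 0.0375 in⁴.
Horizontal leg (remainder): 3.7 × 0.5, A = 1.85 in², x = 2.35 in, Ī = 2.110542 in⁴.
Centroid: x̄ = ΣA·x / ΣA = 1.314384 in.
Transfer each piece to the vertical centroidal axis using Ī + A·d² with d = x − 1.314384:
  vertical leg: d = -1.064384 in → contributes +2.076742 in⁴
  horizontal leg (remainder): d = 1.035616 in → contributes +4.094669 in⁴
Total I = 6.171412 in⁴.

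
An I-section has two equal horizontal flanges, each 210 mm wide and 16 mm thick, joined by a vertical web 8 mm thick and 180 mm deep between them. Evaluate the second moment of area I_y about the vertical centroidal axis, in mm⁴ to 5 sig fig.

Treat the section as a set of non-overlapping primitives; coordinates are from the bounding-box lower-left.
Bottom flange: 210 × 16, A = 3 360 mm², x = 105 mm, Ī = 12 348 000 mm⁴.
Web: 8 × 180, A = 1 440 mm², x = 105 mm, Ī = 7 680 mm⁴.
Top flange: 210 × 16, A = 3 360 mm², x = 105 mm, Ī = 12 348 000 mm⁴.
By symmetry the centroid is at mid-width, x̄ = 105 mm.
All pieces are centred on the vertical centroidal axis, so I = ΣĪ = 24 703 680 mm⁴.

I_y ≈ 2.4704 × 10⁷ mm⁴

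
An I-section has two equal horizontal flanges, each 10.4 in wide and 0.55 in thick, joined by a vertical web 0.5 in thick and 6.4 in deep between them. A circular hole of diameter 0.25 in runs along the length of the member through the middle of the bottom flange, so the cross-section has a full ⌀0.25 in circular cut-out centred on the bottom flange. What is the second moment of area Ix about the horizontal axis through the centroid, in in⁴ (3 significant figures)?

Break the section into simple shapes (no overlaps), measuring from the bottom-left corner of the bounding box.
Bottom flange: 10.4 × 0.55, A = 5.72 in², y = 0.275 in, Ī = 0.14419 in⁴.
Web: 0.5 × 6.4, A = 3.2 in², y = 3.75 in, Ī = 10.923 in⁴.
Top flange: 10.4 × 0.55, A = 5.72 in², y = 7.225 in, Ī = 0.14419 in⁴.
Hole (subtracted): ⌀0.25, A = 0.049087 in², y = 0.275 in, Ī = 0.00019175 in⁴.
Centroid: ȳ = ΣA·y / ΣA = 3.7617 in.
Transfer each piece to the horizontal axis through the centroid using Ī + A·d² with d = y − 3.7617:
  bottom flange: d = -3.4867 in → contributes +69.682 in⁴
  web: d = -0.011691 in → contributes +10.923 in⁴
  top flange: d = 3.4633 in → contributes +68.753 in⁴
  hole: d = -3.4867 in → contributes −0.59695 in⁴
Total I = 148.76 in⁴.

Ix ≈ 149 in⁴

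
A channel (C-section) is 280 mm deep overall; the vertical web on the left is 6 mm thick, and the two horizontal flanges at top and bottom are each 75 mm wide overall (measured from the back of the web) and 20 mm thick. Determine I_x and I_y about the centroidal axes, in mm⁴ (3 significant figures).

Decompose the section into non-overlapping parts with the origin at the bottom-left of its bounding rectangle.
Web: 6 × 280, A = 1 680 mm², y = 140 mm, Ī = 10 976 000 mm⁴.
Top flange (beyond web): 69 × 20, A = 1 380 mm², y = 270 mm, Ī = 46 000 mm⁴.
Bottom flange (beyond web): 69 × 20, A = 1 380 mm², y = 10 mm, Ī = 46 000 mm⁴.
By symmetry the centroid is at mid-height, ȳ = 140 mm.
Transfer each piece to the centroidal x-axis using Ī + A·d² with d = y − 140:
  web: d = 0 mm → contributes +10 976 000 mm⁴
  top flange (beyond web): d = 130 mm → contributes +23 368 000 mm⁴
  bottom flange (beyond web): d = -130 mm → contributes +23 368 000 mm⁴
Total I = 57 712 000 mm⁴.
For the y-axis: x̄ = 26.311 mm.
Repeating about the centroidal y-axis gives I_y = 2 568 651 mm⁴.

I_x ≈ 5.77 × 10⁷ mm⁴, I_y ≈ 2.57 × 10⁶ mm⁴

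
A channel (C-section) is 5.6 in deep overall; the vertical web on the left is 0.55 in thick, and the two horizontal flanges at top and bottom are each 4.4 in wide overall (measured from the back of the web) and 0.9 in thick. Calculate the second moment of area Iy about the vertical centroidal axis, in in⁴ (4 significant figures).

Split into non-overlapping primitives; take the origin at the lower-left of the bounding box.
Web: 0.55 × 5.6, A = 3.08 in², x = 0.275 in, Ī = 0.0776417 in⁴.
Top flange (beyond web): 3.85 × 0.9, A = 3.465 in², x = 2.475 in, Ī = 4.28 in⁴.
Bottom flange (beyond web): 3.85 × 0.9, A = 3.465 in², x = 2.475 in, Ī = 4.28 in⁴.
Centroid: x̄ = ΣA·x / ΣA = 1.79808 in.
Transfer each piece to the vertical centroidal axis using Ī + A·d² with d = x − 1.79808:
  web: d = -1.52308 in → contributes +7.22251 in⁴
  top flange (beyond web): d = 0.676923 in → contributes +5.86775 in⁴
  bottom flange (beyond web): d = 0.676923 in → contributes +5.86775 in⁴
Total I = 18.958 in⁴.

Iy ≈ 18.96 in⁴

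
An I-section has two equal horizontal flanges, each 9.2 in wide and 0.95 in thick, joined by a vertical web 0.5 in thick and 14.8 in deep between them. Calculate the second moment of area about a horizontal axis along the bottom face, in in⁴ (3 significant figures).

I_base ≈ 2960 in⁴

Treat the section as a set of non-overlapping primitives; coordinates are from the bounding-box lower-left.
Bottom flange: 9.2 × 0.95, A = 8.74 in², y = 0.475 in, Ī = 0.65732 in⁴.
Web: 0.5 × 14.8, A = 7.4 in², y = 8.35 in, Ī = 135.07 in⁴.
Top flange: 9.2 × 0.95, A = 8.74 in², y = 16.225 in, Ī = 0.65732 in⁴.
Transfer each piece to the base of the section using Ī + A·d² with d = y − 0:
  bottom flange: d = 0.475 in → contributes +2.6293 in⁴
  web: d = 8.35 in → contributes +651.02 in⁴
  top flange: d = 16.225 in → contributes +2301.5 in⁴
Total I = 2955.1 in⁴.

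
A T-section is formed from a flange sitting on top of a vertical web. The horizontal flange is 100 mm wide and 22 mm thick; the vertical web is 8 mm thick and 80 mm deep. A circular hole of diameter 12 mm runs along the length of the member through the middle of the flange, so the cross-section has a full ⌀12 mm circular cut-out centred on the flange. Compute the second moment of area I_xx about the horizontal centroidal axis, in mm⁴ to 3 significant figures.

Decompose the section into non-overlapping parts with the origin at the bottom-left of its bounding rectangle.
Flange: 100 × 22, A = 2 200 mm², y = 91 mm, Ī = 88 733 mm⁴.
Web: 8 × 80, A = 640 mm², y = 40 mm, Ī = 341 333 mm⁴.
Hole (subtracted): ⌀12, A = 113.1 mm², y = 91 mm, Ī = 1017.9 mm⁴.
Centroid: ȳ = ΣA·y / ΣA = 79.03 mm.
Transfer each piece to the horizontal centroidal axis using Ī + A·d² with d = y − 79.03:
  flange: d = 11.97 mm → contributes +403 932 mm⁴
  web: d = -39.03 mm → contributes +1 316 290 mm⁴
  hole: d = 11.97 mm → contributes −17 222 mm⁴
Total I = 1 703 000 mm⁴.

I_xx ≈ 1.70 × 10⁶ mm⁴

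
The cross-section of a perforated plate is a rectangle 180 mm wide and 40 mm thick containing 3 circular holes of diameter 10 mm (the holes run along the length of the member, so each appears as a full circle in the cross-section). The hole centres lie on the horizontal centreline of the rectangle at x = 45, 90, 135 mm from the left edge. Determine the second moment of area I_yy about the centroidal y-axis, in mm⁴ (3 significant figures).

Treat the section as a set of non-overlapping primitives; coordinates are from the bounding-box lower-left.
Plate: 180 × 40, A = 7 200 mm², x = 90 mm, Ī = 19 440 000 mm⁴.
Hole 1 (subtracted): ⌀10, A = 78.54 mm², x = 45 mm, Ī = 490.87 mm⁴.
Hole 2 (subtracted): ⌀10, A = 78.54 mm², x = 90 mm, Ī = 490.87 mm⁴.
Hole 3 (subtracted): ⌀10, A = 78.54 mm², x = 135 mm, Ī = 490.87 mm⁴.
By symmetry the centroid is at mid-width, x̄ = 90 mm.
Transfer each piece to the centroidal y-axis using Ī + A·d² with d = x − 90:
  plate: d = 0 mm → contributes +19 440 000 mm⁴
  hole 1: d = -45 mm → contributes −159 534 mm⁴
  hole 2: d = 0 mm → contributes −490.87 mm⁴
  hole 3: d = 45 mm → contributes −159 534 mm⁴
Total I = 19 120 441 mm⁴.

I_yy ≈ 1.91 × 10⁷ mm⁴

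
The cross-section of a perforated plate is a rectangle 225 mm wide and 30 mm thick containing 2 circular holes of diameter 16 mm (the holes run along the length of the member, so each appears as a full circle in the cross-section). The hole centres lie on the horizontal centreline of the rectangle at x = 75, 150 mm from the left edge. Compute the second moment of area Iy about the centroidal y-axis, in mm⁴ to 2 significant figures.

Split into non-overlapping primitives; take the origin at the lower-left of the bounding box.
Plate: 225 × 30, A = 6 750 mm², x = 112.5 mm, Ī = 28 476 563 mm⁴.
Hole 1 (subtracted): ⌀16, A = 201.1 mm², x = 75 mm, Ī = 3 217 mm⁴.
Hole 2 (subtracted): ⌀16, A = 201.1 mm², x = 150 mm, Ī = 3 217 mm⁴.
By symmetry the centroid is at mid-width, x̄ = 112.5 mm.
Transfer each piece to the centroidal y-axis using Ī + A·d² with d = x − 112.5:
  plate: d = 0 mm → contributes +28 476 563 mm⁴
  hole 1: d = -37.5 mm → contributes −285 960 mm⁴
  hole 2: d = 37.5 mm → contributes −285 960 mm⁴
Total I = 27 904 642 mm⁴.

Iy ≈ 2.8 × 10⁷ mm⁴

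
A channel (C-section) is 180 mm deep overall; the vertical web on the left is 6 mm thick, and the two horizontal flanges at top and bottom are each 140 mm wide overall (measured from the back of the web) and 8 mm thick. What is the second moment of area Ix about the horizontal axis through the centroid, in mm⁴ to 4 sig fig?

Ix ≈ 1.878 × 10⁷ mm⁴

Split into non-overlapping primitives; take the origin at the lower-left of the bounding box.
Web: 6 × 180, A = 1 080 mm², y = 90 mm, Ī = 2 916 000 mm⁴.
Top flange (beyond web): 134 × 8, A = 1 072 mm², y = 176 mm, Ī = 5717.33 mm⁴.
Bottom flange (beyond web): 134 × 8, A = 1 072 mm², y = 4 mm, Ī = 5717.33 mm⁴.
By symmetry the centroid is at mid-height, ȳ = 90 mm.
Transfer each piece to the horizontal axis through the centroid using Ī + A·d² with d = y − 90:
  web: d = 0 mm → contributes +2 916 000 mm⁴
  top flange (beyond web): d = 86 mm → contributes +7 934 229 mm⁴
  bottom flange (beyond web): d = -86 mm → contributes +7 934 229 mm⁴
Total I = 18 784 459 mm⁴.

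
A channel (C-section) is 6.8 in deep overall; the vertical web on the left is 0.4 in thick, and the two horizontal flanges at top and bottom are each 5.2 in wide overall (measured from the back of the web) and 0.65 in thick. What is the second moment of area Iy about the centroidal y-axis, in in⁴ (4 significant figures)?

Treat the section as a set of non-overlapping primitives; coordinates are from the bounding-box lower-left.
Web: 0.4 × 6.8, A = 2.72 in², x = 0.2 in, Ī = 0.0362667 in⁴.
Top flange (beyond web): 4.8 × 0.65, A = 3.12 in², x = 2.8 in, Ī = 5.9904 in⁴.
Bottom flange (beyond web): 4.8 × 0.65, A = 3.12 in², x = 2.8 in, Ī = 5.9904 in⁴.
Centroid: x̄ = ΣA·x / ΣA = 2.01071 in.
Transfer each piece to the centroidal y-axis using Ī + A·d² with d = x − 2.01071:
  web: d = -1.81071 in → contributes +8.95429 in⁴
  top flange (beyond web): d = 0.789286 in → contributes +7.93407 in⁴
  bottom flange (beyond web): d = 0.789286 in → contributes +7.93407 in⁴
Total I = 24.8224 in⁴.

Iy ≈ 24.82 in⁴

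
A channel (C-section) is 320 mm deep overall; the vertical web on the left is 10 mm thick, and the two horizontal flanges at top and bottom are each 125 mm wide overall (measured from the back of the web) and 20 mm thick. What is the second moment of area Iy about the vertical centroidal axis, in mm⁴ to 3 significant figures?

Iy ≈ 1.25 × 10⁷ mm⁴

Split into non-overlapping primitives; take the origin at the lower-left of the bounding box.
Web: 10 × 320, A = 3 200 mm², x = 5 mm, Ī = 26 667 mm⁴.
Top flange (beyond web): 115 × 20, A = 2 300 mm², x = 67.5 mm, Ī = 2 534 792 mm⁴.
Bottom flange (beyond web): 115 × 20, A = 2 300 mm², x = 67.5 mm, Ī = 2 534 792 mm⁴.
Centroid: x̄ = ΣA·x / ΣA = 41.859 mm.
Transfer each piece to the vertical centroidal axis using Ī + A·d² with d = x − 41.859:
  web: d = -36.859 mm → contributes +4 374 135 mm⁴
  top flange (beyond web): d = 25.641 mm → contributes +4 046 955 mm⁴
  bottom flange (beyond web): d = 25.641 mm → contributes +4 046 955 mm⁴
Total I = 12 468 045 mm⁴.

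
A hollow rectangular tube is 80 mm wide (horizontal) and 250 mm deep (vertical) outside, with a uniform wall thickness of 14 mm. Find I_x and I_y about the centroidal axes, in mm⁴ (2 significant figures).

I_x ≈ 5.7 × 10⁷ mm⁴, I_y ≈ 8.1 × 10⁶ mm⁴

Split into non-overlapping primitives; take the origin at the lower-left of the bounding box.
Outer rectangle: 80 × 250, A = 20 000 mm², y = 125 mm, Ī = 104 166 667 mm⁴.
Inner void (subtracted): 52 × 222, A = 11 544 mm², y = 125 mm, Ī = 47 411 208 mm⁴.
By symmetry the centroid is at mid-height, ȳ = 125 mm.
All pieces are centred on the centroidal x-axis, so I = ΣĪ (holes subtracted) = 56 755 459 mm⁴.
Repeating about the centroidal y-axis gives I_y = 8 065 419 mm⁴.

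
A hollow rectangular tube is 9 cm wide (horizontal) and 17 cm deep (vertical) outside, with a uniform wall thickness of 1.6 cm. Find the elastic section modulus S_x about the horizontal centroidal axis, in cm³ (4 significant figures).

S_x ≈ 284.1 cm³

Split into non-overlapping primitives; take the origin at the lower-left of the bounding box.
Outer rectangle: 9 × 17, A = 153 cm², y = 8.5 cm, Ī = 3684.75 cm⁴.
Inner void (subtracted): 5.8 × 13.8, A = 80.04 cm², y = 8.5 cm, Ī = 1270.23 cm⁴.
By symmetry the centroid is at mid-height, ȳ = 8.5 cm.
All pieces are centred on the horizontal centroidal axis, so I = ΣĪ (holes subtracted) = 2414.52 cm⁴.
Extreme fibre distance c = 8.5 cm; S = I/c = 284.061 cm³.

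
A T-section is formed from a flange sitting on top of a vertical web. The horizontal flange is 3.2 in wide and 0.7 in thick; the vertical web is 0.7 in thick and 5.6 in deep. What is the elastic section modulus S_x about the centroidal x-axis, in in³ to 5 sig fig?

S_x ≈ 6.2046 in³

Decompose the section into non-overlapping parts with the origin at the bottom-left of its bounding rectangle.
Flange: 3.2 × 0.7, A = 2.24 in², y = 5.95 in, Ī = 0.09146667 in⁴.
Web: 0.7 × 5.6, A = 3.92 in², y = 2.8 in, Ī = 10.24427 in⁴.
Centroid: ȳ = ΣA·y / ΣA = 3.945455 in.
Transfer each piece to the centroidal x-axis using Ī + A·d² with d = y − 3.945455:
  flange: d = 2.004545 in → contributes +9.09224 in⁴
  web: d = -1.145455 in → contributes +15.38757 in⁴
Total I = 24.47981 in⁴.
Extreme fibre distance c = 3.945455 in; S = I/c = 6.204559 in³.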